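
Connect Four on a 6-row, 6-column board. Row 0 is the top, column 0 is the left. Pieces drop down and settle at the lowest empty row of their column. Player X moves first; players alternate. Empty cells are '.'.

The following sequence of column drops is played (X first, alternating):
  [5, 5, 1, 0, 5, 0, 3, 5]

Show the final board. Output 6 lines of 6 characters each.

Move 1: X drops in col 5, lands at row 5
Move 2: O drops in col 5, lands at row 4
Move 3: X drops in col 1, lands at row 5
Move 4: O drops in col 0, lands at row 5
Move 5: X drops in col 5, lands at row 3
Move 6: O drops in col 0, lands at row 4
Move 7: X drops in col 3, lands at row 5
Move 8: O drops in col 5, lands at row 2

Answer: ......
......
.....O
.....X
O....O
OX.X.X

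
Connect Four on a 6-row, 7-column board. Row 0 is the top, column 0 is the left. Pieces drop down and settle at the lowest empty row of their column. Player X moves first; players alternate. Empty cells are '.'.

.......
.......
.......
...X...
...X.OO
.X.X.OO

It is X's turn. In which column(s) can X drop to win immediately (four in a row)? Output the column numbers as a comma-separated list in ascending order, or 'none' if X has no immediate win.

col 0: drop X → no win
col 1: drop X → no win
col 2: drop X → no win
col 3: drop X → WIN!
col 4: drop X → no win
col 5: drop X → no win
col 6: drop X → no win

Answer: 3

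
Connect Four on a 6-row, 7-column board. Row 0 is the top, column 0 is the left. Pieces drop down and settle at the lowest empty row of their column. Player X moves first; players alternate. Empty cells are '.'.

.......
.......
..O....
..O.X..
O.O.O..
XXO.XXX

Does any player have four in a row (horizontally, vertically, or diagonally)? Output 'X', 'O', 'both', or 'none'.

O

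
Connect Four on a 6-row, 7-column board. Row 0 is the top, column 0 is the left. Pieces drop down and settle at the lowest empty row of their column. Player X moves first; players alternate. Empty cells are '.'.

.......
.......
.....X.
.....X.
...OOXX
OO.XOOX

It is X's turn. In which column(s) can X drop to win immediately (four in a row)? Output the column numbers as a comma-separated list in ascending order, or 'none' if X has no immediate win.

Answer: 5

Derivation:
col 0: drop X → no win
col 1: drop X → no win
col 2: drop X → no win
col 3: drop X → no win
col 4: drop X → no win
col 5: drop X → WIN!
col 6: drop X → no win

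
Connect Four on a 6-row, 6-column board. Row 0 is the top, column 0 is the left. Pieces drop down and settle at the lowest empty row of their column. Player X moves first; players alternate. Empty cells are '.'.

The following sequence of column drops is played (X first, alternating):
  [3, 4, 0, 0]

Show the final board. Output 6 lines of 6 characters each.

Answer: ......
......
......
......
O.....
X..XO.

Derivation:
Move 1: X drops in col 3, lands at row 5
Move 2: O drops in col 4, lands at row 5
Move 3: X drops in col 0, lands at row 5
Move 4: O drops in col 0, lands at row 4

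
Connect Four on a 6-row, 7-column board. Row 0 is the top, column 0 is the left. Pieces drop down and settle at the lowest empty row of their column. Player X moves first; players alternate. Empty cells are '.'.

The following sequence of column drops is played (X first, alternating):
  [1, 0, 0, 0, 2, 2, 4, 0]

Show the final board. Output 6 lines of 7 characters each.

Answer: .......
.......
O......
O......
X.O....
OXX.X..

Derivation:
Move 1: X drops in col 1, lands at row 5
Move 2: O drops in col 0, lands at row 5
Move 3: X drops in col 0, lands at row 4
Move 4: O drops in col 0, lands at row 3
Move 5: X drops in col 2, lands at row 5
Move 6: O drops in col 2, lands at row 4
Move 7: X drops in col 4, lands at row 5
Move 8: O drops in col 0, lands at row 2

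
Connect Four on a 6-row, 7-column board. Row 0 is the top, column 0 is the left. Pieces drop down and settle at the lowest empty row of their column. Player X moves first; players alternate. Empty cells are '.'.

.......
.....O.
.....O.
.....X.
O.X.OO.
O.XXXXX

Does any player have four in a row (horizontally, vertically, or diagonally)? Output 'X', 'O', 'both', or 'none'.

X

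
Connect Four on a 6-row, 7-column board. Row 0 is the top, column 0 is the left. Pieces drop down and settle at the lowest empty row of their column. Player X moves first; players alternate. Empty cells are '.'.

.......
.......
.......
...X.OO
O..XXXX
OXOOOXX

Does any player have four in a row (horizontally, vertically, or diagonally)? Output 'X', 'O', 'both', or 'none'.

X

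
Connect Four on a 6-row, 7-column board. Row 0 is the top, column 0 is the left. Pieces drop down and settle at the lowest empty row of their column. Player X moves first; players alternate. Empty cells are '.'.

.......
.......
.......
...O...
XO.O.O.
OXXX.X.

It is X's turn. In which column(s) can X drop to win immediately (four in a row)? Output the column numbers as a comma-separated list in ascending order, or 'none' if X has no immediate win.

col 0: drop X → no win
col 1: drop X → no win
col 2: drop X → no win
col 3: drop X → no win
col 4: drop X → WIN!
col 5: drop X → no win
col 6: drop X → no win

Answer: 4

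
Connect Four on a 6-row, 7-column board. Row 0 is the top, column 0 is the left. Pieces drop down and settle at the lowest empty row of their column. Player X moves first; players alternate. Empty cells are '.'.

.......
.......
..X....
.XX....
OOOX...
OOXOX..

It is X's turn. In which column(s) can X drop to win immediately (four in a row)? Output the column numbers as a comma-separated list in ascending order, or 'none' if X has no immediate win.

col 0: drop X → no win
col 1: drop X → WIN!
col 2: drop X → no win
col 3: drop X → no win
col 4: drop X → no win
col 5: drop X → no win
col 6: drop X → no win

Answer: 1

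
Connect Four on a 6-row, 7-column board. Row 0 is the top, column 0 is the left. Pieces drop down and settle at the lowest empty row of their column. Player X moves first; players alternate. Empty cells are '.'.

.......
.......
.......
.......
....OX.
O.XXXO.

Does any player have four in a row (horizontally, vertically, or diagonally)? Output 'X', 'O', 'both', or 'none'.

none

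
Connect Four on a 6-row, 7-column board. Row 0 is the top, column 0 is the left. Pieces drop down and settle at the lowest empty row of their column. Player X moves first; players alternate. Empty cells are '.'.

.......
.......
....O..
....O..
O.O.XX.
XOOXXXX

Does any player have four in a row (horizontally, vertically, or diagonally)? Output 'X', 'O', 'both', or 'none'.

X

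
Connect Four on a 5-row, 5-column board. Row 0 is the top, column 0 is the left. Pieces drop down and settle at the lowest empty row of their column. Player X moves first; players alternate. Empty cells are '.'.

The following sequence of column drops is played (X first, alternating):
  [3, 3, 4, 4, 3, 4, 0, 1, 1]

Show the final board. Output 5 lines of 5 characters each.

Answer: .....
.....
...XO
.X.OO
XO.XX

Derivation:
Move 1: X drops in col 3, lands at row 4
Move 2: O drops in col 3, lands at row 3
Move 3: X drops in col 4, lands at row 4
Move 4: O drops in col 4, lands at row 3
Move 5: X drops in col 3, lands at row 2
Move 6: O drops in col 4, lands at row 2
Move 7: X drops in col 0, lands at row 4
Move 8: O drops in col 1, lands at row 4
Move 9: X drops in col 1, lands at row 3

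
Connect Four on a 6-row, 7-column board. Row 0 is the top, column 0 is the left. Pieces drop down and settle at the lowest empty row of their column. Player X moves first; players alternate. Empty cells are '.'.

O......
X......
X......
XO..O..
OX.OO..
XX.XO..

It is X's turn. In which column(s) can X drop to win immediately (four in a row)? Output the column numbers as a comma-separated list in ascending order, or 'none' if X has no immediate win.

col 1: drop X → no win
col 2: drop X → WIN!
col 3: drop X → no win
col 4: drop X → no win
col 5: drop X → no win
col 6: drop X → no win

Answer: 2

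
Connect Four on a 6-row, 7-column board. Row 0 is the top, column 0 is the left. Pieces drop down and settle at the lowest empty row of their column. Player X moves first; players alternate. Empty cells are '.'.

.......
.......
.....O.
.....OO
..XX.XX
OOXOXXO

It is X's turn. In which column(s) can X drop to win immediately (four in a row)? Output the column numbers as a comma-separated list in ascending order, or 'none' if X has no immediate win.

Answer: 4

Derivation:
col 0: drop X → no win
col 1: drop X → no win
col 2: drop X → no win
col 3: drop X → no win
col 4: drop X → WIN!
col 5: drop X → no win
col 6: drop X → no win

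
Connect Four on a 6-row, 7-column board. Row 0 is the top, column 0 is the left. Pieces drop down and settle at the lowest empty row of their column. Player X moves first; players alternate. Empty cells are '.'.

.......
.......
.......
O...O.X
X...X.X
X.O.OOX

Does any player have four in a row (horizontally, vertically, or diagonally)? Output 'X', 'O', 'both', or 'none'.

none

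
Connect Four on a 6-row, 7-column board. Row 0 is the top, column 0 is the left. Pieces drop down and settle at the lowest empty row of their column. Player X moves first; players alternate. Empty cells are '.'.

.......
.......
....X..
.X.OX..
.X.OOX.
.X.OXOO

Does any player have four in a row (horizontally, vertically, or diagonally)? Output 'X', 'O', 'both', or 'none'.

none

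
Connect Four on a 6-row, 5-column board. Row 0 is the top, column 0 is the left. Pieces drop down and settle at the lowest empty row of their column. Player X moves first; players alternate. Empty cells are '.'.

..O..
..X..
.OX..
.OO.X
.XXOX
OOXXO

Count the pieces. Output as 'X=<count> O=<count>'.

X=8 O=8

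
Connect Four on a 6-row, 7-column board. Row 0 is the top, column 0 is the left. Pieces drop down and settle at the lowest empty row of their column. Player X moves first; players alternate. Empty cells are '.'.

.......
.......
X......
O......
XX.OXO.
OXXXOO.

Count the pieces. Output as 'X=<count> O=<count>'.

X=7 O=6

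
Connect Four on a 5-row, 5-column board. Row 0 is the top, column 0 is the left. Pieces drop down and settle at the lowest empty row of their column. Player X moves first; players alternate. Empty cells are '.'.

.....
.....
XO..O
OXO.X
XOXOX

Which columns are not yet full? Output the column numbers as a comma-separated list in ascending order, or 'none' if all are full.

col 0: top cell = '.' → open
col 1: top cell = '.' → open
col 2: top cell = '.' → open
col 3: top cell = '.' → open
col 4: top cell = '.' → open

Answer: 0,1,2,3,4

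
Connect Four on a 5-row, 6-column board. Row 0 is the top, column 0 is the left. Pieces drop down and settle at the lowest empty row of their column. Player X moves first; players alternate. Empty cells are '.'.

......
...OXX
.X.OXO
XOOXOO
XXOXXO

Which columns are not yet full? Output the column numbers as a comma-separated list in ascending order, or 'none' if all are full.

Answer: 0,1,2,3,4,5

Derivation:
col 0: top cell = '.' → open
col 1: top cell = '.' → open
col 2: top cell = '.' → open
col 3: top cell = '.' → open
col 4: top cell = '.' → open
col 5: top cell = '.' → open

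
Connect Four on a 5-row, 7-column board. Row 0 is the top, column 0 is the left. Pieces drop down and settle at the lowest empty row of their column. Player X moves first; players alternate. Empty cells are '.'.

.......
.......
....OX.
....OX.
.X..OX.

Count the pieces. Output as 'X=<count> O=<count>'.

X=4 O=3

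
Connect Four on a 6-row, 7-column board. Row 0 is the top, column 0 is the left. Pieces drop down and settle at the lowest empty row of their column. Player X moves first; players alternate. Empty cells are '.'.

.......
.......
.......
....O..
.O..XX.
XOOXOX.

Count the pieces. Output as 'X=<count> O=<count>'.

X=5 O=5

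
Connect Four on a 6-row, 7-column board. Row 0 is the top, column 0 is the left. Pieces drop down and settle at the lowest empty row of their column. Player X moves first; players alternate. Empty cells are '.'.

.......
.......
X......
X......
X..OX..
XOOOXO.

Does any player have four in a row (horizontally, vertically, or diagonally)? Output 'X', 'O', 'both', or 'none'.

X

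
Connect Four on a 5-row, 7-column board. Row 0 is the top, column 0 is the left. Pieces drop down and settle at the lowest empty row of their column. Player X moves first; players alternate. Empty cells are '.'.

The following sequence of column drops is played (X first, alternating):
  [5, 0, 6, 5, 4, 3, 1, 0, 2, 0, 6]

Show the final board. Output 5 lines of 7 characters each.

Answer: .......
.......
O......
O....OX
OXXOXXX

Derivation:
Move 1: X drops in col 5, lands at row 4
Move 2: O drops in col 0, lands at row 4
Move 3: X drops in col 6, lands at row 4
Move 4: O drops in col 5, lands at row 3
Move 5: X drops in col 4, lands at row 4
Move 6: O drops in col 3, lands at row 4
Move 7: X drops in col 1, lands at row 4
Move 8: O drops in col 0, lands at row 3
Move 9: X drops in col 2, lands at row 4
Move 10: O drops in col 0, lands at row 2
Move 11: X drops in col 6, lands at row 3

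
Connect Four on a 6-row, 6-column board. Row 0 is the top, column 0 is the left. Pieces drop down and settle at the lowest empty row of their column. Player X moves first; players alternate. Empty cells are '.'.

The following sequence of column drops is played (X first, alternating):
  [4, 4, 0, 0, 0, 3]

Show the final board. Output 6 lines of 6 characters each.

Move 1: X drops in col 4, lands at row 5
Move 2: O drops in col 4, lands at row 4
Move 3: X drops in col 0, lands at row 5
Move 4: O drops in col 0, lands at row 4
Move 5: X drops in col 0, lands at row 3
Move 6: O drops in col 3, lands at row 5

Answer: ......
......
......
X.....
O...O.
X..OX.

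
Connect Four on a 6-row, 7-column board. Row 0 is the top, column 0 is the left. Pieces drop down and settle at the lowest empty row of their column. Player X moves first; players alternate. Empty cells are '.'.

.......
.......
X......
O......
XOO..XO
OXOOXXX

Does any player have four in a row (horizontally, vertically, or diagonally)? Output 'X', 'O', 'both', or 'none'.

none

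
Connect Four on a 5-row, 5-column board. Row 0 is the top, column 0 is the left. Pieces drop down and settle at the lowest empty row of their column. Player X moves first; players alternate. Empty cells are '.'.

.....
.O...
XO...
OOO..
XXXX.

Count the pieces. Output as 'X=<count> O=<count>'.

X=5 O=5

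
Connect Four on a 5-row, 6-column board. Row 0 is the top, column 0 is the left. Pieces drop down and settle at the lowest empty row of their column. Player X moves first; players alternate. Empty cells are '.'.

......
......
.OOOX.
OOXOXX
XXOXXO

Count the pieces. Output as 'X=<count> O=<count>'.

X=8 O=8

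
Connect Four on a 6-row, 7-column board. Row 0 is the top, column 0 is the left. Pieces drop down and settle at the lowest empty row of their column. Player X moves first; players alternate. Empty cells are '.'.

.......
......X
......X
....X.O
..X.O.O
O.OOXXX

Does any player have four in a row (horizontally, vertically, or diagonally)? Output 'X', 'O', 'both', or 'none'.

none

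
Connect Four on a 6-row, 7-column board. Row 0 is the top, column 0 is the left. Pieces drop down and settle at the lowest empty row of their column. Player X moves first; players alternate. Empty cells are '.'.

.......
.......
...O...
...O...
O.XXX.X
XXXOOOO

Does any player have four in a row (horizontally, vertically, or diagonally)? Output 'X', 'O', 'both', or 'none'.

O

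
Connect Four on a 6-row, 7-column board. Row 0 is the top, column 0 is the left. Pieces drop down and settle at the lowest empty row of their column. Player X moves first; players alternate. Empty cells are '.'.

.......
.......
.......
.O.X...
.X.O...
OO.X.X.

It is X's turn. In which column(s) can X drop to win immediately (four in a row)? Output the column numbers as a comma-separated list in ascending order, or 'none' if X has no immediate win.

col 0: drop X → no win
col 1: drop X → no win
col 2: drop X → no win
col 3: drop X → no win
col 4: drop X → no win
col 5: drop X → no win
col 6: drop X → no win

Answer: none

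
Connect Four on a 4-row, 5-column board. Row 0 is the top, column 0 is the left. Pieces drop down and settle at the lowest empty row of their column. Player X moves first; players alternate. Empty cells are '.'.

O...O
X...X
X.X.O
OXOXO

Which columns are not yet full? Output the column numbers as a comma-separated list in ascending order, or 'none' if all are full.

Answer: 1,2,3

Derivation:
col 0: top cell = 'O' → FULL
col 1: top cell = '.' → open
col 2: top cell = '.' → open
col 3: top cell = '.' → open
col 4: top cell = 'O' → FULL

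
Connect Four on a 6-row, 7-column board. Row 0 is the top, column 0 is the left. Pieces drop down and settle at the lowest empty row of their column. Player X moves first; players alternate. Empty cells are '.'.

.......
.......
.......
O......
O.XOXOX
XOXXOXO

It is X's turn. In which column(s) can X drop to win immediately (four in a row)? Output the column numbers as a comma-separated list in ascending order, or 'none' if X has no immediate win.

col 0: drop X → no win
col 1: drop X → no win
col 2: drop X → no win
col 3: drop X → no win
col 4: drop X → no win
col 5: drop X → no win
col 6: drop X → no win

Answer: none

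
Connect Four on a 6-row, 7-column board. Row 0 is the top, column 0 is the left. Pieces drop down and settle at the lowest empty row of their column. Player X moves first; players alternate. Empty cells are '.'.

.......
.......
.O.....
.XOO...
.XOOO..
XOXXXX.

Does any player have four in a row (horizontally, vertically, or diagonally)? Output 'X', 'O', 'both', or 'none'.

X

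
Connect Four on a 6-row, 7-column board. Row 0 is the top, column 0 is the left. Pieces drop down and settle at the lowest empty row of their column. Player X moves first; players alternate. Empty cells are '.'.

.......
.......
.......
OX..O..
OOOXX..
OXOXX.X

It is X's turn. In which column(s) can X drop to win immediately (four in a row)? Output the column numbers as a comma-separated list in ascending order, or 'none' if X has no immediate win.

Answer: 5

Derivation:
col 0: drop X → no win
col 1: drop X → no win
col 2: drop X → no win
col 3: drop X → no win
col 4: drop X → no win
col 5: drop X → WIN!
col 6: drop X → no win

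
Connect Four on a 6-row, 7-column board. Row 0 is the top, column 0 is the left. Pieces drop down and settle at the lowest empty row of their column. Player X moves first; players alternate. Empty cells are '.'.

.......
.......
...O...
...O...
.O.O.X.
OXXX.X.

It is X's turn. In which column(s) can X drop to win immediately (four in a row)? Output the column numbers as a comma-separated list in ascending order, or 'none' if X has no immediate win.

col 0: drop X → no win
col 1: drop X → no win
col 2: drop X → no win
col 3: drop X → no win
col 4: drop X → WIN!
col 5: drop X → no win
col 6: drop X → no win

Answer: 4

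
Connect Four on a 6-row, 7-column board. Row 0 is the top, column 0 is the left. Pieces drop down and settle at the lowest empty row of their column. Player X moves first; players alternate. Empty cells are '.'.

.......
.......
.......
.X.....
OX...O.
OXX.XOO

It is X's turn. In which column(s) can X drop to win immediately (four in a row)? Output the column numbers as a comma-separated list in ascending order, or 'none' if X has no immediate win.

Answer: 1,3

Derivation:
col 0: drop X → no win
col 1: drop X → WIN!
col 2: drop X → no win
col 3: drop X → WIN!
col 4: drop X → no win
col 5: drop X → no win
col 6: drop X → no win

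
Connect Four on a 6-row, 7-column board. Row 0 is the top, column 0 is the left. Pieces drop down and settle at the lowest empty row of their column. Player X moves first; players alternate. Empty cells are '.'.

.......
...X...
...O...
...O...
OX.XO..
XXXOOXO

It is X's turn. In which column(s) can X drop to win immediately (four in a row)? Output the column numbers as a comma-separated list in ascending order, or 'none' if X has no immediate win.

col 0: drop X → no win
col 1: drop X → no win
col 2: drop X → no win
col 3: drop X → no win
col 4: drop X → no win
col 5: drop X → no win
col 6: drop X → no win

Answer: none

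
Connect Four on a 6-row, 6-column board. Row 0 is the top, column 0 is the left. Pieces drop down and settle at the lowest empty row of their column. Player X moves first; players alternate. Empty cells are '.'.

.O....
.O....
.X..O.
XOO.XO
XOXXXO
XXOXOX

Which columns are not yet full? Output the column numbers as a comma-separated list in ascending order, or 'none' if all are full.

col 0: top cell = '.' → open
col 1: top cell = 'O' → FULL
col 2: top cell = '.' → open
col 3: top cell = '.' → open
col 4: top cell = '.' → open
col 5: top cell = '.' → open

Answer: 0,2,3,4,5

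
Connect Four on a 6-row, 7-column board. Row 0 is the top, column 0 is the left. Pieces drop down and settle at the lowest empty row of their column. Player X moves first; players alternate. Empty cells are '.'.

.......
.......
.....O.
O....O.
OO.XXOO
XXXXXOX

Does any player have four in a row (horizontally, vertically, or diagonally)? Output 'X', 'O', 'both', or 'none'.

both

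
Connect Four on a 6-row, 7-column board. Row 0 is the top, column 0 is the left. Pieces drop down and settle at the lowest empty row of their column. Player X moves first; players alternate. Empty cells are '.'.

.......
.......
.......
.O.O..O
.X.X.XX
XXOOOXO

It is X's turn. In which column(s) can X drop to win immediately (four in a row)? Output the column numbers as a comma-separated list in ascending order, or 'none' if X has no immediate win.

Answer: 4

Derivation:
col 0: drop X → no win
col 1: drop X → no win
col 2: drop X → no win
col 3: drop X → no win
col 4: drop X → WIN!
col 5: drop X → no win
col 6: drop X → no win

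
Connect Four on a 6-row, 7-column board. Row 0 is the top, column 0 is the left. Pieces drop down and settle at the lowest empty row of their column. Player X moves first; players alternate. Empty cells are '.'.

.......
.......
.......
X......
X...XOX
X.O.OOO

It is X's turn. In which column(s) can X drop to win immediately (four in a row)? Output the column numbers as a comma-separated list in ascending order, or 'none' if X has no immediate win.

Answer: 0

Derivation:
col 0: drop X → WIN!
col 1: drop X → no win
col 2: drop X → no win
col 3: drop X → no win
col 4: drop X → no win
col 5: drop X → no win
col 6: drop X → no win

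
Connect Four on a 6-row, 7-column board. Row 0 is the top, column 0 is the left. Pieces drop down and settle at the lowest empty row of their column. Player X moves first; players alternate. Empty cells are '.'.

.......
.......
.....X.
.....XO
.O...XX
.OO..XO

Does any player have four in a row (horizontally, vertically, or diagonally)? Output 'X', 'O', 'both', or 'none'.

X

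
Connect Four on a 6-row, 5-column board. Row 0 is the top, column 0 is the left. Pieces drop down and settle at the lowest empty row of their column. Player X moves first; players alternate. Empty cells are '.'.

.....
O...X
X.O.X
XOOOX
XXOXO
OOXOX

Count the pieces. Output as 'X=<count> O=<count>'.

X=10 O=10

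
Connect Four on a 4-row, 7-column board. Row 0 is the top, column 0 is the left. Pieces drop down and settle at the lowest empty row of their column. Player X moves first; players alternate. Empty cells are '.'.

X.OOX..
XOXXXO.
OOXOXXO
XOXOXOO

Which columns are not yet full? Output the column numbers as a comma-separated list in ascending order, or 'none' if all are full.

col 0: top cell = 'X' → FULL
col 1: top cell = '.' → open
col 2: top cell = 'O' → FULL
col 3: top cell = 'O' → FULL
col 4: top cell = 'X' → FULL
col 5: top cell = '.' → open
col 6: top cell = '.' → open

Answer: 1,5,6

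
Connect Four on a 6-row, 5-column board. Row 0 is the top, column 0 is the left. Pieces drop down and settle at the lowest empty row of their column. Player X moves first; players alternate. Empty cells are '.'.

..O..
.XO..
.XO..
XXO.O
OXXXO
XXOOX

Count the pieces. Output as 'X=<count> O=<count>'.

X=10 O=9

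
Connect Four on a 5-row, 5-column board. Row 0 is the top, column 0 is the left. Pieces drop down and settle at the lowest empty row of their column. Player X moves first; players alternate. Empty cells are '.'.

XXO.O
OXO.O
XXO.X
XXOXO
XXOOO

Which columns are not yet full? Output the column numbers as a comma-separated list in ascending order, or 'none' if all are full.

col 0: top cell = 'X' → FULL
col 1: top cell = 'X' → FULL
col 2: top cell = 'O' → FULL
col 3: top cell = '.' → open
col 4: top cell = 'O' → FULL

Answer: 3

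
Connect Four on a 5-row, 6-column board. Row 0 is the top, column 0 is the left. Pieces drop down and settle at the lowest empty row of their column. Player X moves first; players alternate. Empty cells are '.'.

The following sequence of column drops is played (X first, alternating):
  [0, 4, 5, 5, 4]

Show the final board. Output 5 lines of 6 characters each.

Answer: ......
......
......
....XO
X...OX

Derivation:
Move 1: X drops in col 0, lands at row 4
Move 2: O drops in col 4, lands at row 4
Move 3: X drops in col 5, lands at row 4
Move 4: O drops in col 5, lands at row 3
Move 5: X drops in col 4, lands at row 3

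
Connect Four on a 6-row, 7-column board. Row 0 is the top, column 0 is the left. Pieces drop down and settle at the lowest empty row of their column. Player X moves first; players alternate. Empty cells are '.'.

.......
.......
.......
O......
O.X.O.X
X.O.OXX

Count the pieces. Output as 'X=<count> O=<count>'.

X=5 O=5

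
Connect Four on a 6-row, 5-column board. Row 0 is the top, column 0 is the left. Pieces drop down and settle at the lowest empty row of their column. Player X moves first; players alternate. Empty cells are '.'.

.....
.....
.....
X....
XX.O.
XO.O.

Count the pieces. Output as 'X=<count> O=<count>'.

X=4 O=3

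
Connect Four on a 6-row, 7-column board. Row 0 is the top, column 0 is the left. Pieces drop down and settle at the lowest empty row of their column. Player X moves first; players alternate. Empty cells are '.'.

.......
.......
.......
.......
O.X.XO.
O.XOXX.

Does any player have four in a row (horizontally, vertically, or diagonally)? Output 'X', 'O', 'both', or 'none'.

none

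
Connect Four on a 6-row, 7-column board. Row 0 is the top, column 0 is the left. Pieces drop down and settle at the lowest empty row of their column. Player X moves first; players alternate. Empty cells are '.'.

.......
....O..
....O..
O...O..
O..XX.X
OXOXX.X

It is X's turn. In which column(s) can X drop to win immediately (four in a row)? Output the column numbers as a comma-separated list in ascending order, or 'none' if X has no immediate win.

col 0: drop X → no win
col 1: drop X → no win
col 2: drop X → no win
col 3: drop X → no win
col 4: drop X → no win
col 5: drop X → WIN!
col 6: drop X → no win

Answer: 5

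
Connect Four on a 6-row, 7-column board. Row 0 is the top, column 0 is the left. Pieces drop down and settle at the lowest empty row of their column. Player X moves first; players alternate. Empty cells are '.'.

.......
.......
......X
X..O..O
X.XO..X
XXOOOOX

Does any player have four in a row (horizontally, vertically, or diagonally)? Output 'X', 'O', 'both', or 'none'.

O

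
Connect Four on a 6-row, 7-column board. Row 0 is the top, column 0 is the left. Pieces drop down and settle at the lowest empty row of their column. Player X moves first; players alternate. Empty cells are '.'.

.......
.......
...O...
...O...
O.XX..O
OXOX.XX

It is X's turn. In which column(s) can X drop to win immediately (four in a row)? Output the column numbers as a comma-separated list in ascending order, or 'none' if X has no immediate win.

Answer: 4

Derivation:
col 0: drop X → no win
col 1: drop X → no win
col 2: drop X → no win
col 3: drop X → no win
col 4: drop X → WIN!
col 5: drop X → no win
col 6: drop X → no win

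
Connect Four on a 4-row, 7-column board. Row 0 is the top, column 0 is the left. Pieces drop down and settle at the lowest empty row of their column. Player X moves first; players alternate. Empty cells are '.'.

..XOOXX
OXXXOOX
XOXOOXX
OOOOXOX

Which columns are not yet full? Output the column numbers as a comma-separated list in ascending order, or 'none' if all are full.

Answer: 0,1

Derivation:
col 0: top cell = '.' → open
col 1: top cell = '.' → open
col 2: top cell = 'X' → FULL
col 3: top cell = 'O' → FULL
col 4: top cell = 'O' → FULL
col 5: top cell = 'X' → FULL
col 6: top cell = 'X' → FULL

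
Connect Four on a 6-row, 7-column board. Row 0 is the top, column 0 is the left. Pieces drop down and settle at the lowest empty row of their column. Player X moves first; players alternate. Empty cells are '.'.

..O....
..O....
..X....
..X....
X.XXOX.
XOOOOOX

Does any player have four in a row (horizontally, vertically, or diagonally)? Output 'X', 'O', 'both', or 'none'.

O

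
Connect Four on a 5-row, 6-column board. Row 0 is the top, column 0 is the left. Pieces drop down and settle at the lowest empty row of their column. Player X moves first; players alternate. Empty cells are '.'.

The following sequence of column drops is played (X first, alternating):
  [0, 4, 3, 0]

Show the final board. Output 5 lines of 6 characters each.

Answer: ......
......
......
O.....
X..XO.

Derivation:
Move 1: X drops in col 0, lands at row 4
Move 2: O drops in col 4, lands at row 4
Move 3: X drops in col 3, lands at row 4
Move 4: O drops in col 0, lands at row 3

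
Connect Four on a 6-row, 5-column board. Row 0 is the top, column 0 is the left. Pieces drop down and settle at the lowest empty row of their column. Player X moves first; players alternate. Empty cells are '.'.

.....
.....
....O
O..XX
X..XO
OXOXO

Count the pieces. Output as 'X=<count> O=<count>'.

X=6 O=6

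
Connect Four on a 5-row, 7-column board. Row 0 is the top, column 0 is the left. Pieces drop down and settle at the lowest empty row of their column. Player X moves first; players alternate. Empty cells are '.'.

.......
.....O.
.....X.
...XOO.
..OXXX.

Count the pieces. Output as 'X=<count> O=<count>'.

X=5 O=4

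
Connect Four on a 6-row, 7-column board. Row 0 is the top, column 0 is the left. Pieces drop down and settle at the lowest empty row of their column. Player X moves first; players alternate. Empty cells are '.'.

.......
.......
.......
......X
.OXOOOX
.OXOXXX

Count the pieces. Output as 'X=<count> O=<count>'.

X=7 O=6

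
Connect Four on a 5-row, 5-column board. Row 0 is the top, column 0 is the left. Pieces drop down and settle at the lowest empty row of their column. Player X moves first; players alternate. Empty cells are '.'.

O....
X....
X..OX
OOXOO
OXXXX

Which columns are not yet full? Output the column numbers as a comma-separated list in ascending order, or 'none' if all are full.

col 0: top cell = 'O' → FULL
col 1: top cell = '.' → open
col 2: top cell = '.' → open
col 3: top cell = '.' → open
col 4: top cell = '.' → open

Answer: 1,2,3,4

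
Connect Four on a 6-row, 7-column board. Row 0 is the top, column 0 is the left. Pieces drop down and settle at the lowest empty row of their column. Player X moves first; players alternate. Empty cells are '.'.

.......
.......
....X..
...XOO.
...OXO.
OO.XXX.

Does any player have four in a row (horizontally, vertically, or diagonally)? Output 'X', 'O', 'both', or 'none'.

none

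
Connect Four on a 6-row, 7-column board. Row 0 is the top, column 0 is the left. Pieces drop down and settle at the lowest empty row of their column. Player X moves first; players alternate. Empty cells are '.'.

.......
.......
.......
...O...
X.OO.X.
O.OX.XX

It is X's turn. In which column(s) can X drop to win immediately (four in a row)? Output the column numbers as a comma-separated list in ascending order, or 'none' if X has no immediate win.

Answer: 4

Derivation:
col 0: drop X → no win
col 1: drop X → no win
col 2: drop X → no win
col 3: drop X → no win
col 4: drop X → WIN!
col 5: drop X → no win
col 6: drop X → no win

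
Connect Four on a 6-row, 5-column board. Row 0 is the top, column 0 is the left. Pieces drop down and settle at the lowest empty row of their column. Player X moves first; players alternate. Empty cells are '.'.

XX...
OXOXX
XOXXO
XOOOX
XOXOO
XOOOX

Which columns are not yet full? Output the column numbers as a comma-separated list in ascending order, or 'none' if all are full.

col 0: top cell = 'X' → FULL
col 1: top cell = 'X' → FULL
col 2: top cell = '.' → open
col 3: top cell = '.' → open
col 4: top cell = '.' → open

Answer: 2,3,4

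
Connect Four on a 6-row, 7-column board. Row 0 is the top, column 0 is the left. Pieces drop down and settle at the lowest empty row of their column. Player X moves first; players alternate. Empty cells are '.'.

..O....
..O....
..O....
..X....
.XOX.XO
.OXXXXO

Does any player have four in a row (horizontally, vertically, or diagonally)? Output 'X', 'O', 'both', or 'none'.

X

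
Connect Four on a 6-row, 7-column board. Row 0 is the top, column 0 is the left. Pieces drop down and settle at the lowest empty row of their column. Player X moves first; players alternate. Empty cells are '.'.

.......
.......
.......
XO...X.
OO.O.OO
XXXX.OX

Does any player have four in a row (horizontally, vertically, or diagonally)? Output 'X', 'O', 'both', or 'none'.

X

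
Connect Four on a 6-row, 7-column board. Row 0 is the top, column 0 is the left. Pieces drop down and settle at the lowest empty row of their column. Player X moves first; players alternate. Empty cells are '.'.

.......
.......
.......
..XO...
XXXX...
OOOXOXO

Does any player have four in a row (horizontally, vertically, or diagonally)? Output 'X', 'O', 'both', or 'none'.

X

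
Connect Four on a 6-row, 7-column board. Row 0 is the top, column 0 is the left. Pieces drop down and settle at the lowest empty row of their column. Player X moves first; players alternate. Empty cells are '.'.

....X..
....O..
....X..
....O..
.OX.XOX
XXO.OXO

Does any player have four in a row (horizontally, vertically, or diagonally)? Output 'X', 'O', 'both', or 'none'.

none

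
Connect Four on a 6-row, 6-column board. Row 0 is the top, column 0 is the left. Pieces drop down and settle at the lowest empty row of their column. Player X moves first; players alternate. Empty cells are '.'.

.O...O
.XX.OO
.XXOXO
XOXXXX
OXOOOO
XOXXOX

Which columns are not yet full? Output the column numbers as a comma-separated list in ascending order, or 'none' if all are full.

Answer: 0,2,3,4

Derivation:
col 0: top cell = '.' → open
col 1: top cell = 'O' → FULL
col 2: top cell = '.' → open
col 3: top cell = '.' → open
col 4: top cell = '.' → open
col 5: top cell = 'O' → FULL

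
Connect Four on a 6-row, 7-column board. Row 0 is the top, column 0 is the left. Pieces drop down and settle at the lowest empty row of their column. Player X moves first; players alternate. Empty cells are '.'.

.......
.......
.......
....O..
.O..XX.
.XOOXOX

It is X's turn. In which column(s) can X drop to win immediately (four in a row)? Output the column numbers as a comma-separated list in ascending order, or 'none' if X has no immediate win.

col 0: drop X → no win
col 1: drop X → no win
col 2: drop X → no win
col 3: drop X → no win
col 4: drop X → no win
col 5: drop X → no win
col 6: drop X → no win

Answer: none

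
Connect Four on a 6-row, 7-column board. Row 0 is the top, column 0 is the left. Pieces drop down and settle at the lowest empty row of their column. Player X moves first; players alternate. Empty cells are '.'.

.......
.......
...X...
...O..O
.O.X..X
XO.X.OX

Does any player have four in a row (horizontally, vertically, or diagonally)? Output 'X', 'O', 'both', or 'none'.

none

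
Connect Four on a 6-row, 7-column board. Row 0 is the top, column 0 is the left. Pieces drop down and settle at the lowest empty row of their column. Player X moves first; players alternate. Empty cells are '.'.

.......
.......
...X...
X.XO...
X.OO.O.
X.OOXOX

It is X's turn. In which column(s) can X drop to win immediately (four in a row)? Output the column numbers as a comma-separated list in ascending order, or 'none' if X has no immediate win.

Answer: 0

Derivation:
col 0: drop X → WIN!
col 1: drop X → no win
col 2: drop X → no win
col 3: drop X → no win
col 4: drop X → no win
col 5: drop X → no win
col 6: drop X → no win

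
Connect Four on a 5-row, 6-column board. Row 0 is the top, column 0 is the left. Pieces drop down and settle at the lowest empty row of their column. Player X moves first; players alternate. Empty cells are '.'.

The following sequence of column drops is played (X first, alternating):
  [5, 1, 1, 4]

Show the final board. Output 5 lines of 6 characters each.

Move 1: X drops in col 5, lands at row 4
Move 2: O drops in col 1, lands at row 4
Move 3: X drops in col 1, lands at row 3
Move 4: O drops in col 4, lands at row 4

Answer: ......
......
......
.X....
.O..OX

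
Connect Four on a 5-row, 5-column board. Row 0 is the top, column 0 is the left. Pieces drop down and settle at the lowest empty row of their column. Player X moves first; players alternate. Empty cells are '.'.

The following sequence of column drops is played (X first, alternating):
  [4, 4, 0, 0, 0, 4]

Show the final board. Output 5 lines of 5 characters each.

Move 1: X drops in col 4, lands at row 4
Move 2: O drops in col 4, lands at row 3
Move 3: X drops in col 0, lands at row 4
Move 4: O drops in col 0, lands at row 3
Move 5: X drops in col 0, lands at row 2
Move 6: O drops in col 4, lands at row 2

Answer: .....
.....
X...O
O...O
X...X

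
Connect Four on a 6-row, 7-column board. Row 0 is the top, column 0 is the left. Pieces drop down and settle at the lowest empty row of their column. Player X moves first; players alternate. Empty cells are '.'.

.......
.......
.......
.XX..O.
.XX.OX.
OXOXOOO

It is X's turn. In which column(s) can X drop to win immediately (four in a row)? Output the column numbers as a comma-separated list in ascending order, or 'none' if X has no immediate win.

Answer: 1

Derivation:
col 0: drop X → no win
col 1: drop X → WIN!
col 2: drop X → no win
col 3: drop X → no win
col 4: drop X → no win
col 5: drop X → no win
col 6: drop X → no win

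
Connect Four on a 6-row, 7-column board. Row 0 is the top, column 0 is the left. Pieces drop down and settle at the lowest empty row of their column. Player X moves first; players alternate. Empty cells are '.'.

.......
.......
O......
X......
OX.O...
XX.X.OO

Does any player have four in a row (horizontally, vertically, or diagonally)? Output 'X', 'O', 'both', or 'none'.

none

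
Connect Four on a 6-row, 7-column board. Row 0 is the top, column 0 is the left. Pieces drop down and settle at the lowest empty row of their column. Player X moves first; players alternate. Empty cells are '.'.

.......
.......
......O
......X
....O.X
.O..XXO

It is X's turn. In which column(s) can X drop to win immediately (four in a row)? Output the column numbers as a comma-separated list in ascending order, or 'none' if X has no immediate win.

col 0: drop X → no win
col 1: drop X → no win
col 2: drop X → no win
col 3: drop X → no win
col 4: drop X → no win
col 5: drop X → no win
col 6: drop X → no win

Answer: none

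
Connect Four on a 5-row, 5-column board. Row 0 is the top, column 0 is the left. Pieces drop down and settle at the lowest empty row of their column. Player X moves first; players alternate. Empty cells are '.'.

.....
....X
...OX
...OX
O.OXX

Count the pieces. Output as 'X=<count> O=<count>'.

X=5 O=4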